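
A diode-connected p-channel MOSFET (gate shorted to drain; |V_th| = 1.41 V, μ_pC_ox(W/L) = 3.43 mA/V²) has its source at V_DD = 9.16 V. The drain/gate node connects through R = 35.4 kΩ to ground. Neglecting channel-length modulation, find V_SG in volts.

V_SG = 1.76 V

With gate tied to drain, V_SG = V_SD ≥ V_SG − |V_th|, so the device is in saturation.
KCL at the drain: ½ k_p (V_SG − |V_th|)² = (V_DD − V_SG)/R.
Let x = V_SG − 1.41. Then 60.7 x² + x − 7.75 = 0, giving x = 0.349 V (positive root), so V_SG = 1.76 V.
I_D = (V_DD − V_SG)/R = (9.16 − 1.76) / 35.4 = 0.209 mA.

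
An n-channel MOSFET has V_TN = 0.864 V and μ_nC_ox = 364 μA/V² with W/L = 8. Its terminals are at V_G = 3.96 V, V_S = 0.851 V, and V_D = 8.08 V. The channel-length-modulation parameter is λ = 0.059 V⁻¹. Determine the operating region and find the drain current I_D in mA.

V_GS = V_G − V_S = 3.96 − 0.851 = 3.11 V; V_DS = V_D − V_S = 8.08 − 0.851 = 7.23 V.
k_n = μ_nC_ox · (W/L) = 2.912 mA/V².
V_ov = V_GS − V_TN = 3.11 − 0.864 = 2.25 V.
Since V_DS = 7.23 V ≥ V_ov = 2.25 V, the device is in saturation.
I_D = ½ k_n V_ov² (1 + λ V_DS) = 0.5 × 2.912 × 2.25² × (1 + 0.059 × 7.23) = 10.5 mA.

Saturation; I_D = 10.5 mA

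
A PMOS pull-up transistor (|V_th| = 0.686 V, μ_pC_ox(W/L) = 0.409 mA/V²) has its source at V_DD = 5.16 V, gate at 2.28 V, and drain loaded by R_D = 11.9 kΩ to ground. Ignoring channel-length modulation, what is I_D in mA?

V_SG = V_DD − V_G = 5.16 − 2.28 = 2.88 V, so V_ov = 2.88 − 0.686 = 2.19 V.
Assume saturation: I_D = ½ k_p V_ov² = 0.5 × 0.409 × 2.19² = 0.984 mA, giving V_SD = V_DD − I_D R_D = 5.16 − 0.984 × 11.9 = -6.55 V.
But -6.55 V < V_ov = 2.19 V, so the device is actually in triode.
In triode I_D = k_p[V_ov V_SD − ½ V_SD²] and I_D = (V_DD − V_SD)/R_D. Equating: 2.43 V_SD² − 11.68 V_SD + 5.16 = 0, giving V_SD = 0.492 V (the root below V_ov).
I_D = (5.16 − 0.492) / 11.9 = 0.392 mA.

I_D = 0.392 mA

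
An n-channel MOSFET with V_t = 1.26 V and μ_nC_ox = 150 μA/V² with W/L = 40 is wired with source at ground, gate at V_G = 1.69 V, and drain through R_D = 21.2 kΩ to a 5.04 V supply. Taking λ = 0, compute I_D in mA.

V_GS = V_G = 1.69 V, so V_ov = 1.69 − 1.26 = 0.43 V.
k_n = μ_nC_ox · (W/L) = 6 mA/V².
Assume saturation: I_D = ½ k_n V_ov² = 0.5 × 6 × 0.43² = 0.555 mA, giving V_DS = V_DD − I_D R_D = 5.04 − 0.555 × 21.2 = -6.72 V.
But -6.72 V < V_ov = 0.43 V, so the device is actually in triode.
In triode I_D = k_n[V_ov V_DS − ½ V_DS²] and I_D = (V_DD − V_DS)/R_D. Equating: 63.6 V_DS² − 55.7 V_DS + 5.04 = 0, giving V_DS = 0.102 V (the root below V_ov).
I_D = (5.04 − 0.102) / 21.2 = 0.233 mA.

I_D = 0.233 mA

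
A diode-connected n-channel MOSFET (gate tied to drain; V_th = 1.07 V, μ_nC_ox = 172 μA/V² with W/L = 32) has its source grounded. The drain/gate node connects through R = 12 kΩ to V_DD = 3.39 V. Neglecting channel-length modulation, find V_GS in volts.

V_GS = 1.32 V

With gate tied to drain, V_GS = V_DS ≥ V_GS − V_th, so the device is in saturation.
k_n = μ_nC_ox · (W/L) = 5.504 mA/V².
KCL at the drain: ½ k_n (V_GS − V_th)² = (V_DD − V_GS)/R.
Let x = V_GS − 1.07. Then 33 x² + x − 2.32 = 0, giving x = 0.25 V (positive root), so V_GS = 1.32 V.
I_D = (V_DD − V_GS)/R = (3.39 − 1.32) / 12 = 0.172 mA.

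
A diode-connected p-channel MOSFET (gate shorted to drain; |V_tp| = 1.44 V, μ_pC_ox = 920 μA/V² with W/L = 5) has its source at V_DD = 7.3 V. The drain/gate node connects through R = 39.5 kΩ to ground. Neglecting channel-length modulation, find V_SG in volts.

With gate tied to drain, V_SG = V_SD ≥ V_SG − |V_tp|, so the device is in saturation.
k_p = μ_pC_ox · (W/L) = 4.6 mA/V².
KCL at the drain: ½ k_p (V_SG − |V_tp|)² = (V_DD − V_SG)/R.
Let x = V_SG − 1.44. Then 90.8 x² + x − 5.86 = 0, giving x = 0.249 V (positive root), so V_SG = 1.69 V.
I_D = (V_DD − V_SG)/R = (7.3 − 1.69) / 39.5 = 0.142 mA.

V_SG = 1.69 V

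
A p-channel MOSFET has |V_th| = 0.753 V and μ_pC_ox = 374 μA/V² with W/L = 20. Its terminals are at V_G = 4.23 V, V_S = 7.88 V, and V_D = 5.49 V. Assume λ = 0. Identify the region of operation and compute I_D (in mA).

V_SG = V_S − V_G = 7.88 − 4.23 = 3.65 V; V_SD = V_S − V_D = 7.88 − 5.49 = 2.39 V.
k_p = μ_pC_ox · (W/L) = 7.48 mA/V².
V_ov = V_SG − |V_th| = 3.65 − 0.753 = 2.9 V.
Since V_SD = 2.39 V < V_ov = 2.9 V, the device is in the triode region.
I_D = k_p [V_ov · V_SD − ½ V_SD²] = 7.48 × [2.9 × 2.39 − 0.5 × 2.39²] = 30.4 mA.

Triode; I_D = 30.4 mA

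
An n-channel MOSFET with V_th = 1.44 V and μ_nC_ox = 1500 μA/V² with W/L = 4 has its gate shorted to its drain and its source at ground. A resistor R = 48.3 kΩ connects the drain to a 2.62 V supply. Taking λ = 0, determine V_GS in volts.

V_GS = 1.53 V

With gate tied to drain, V_GS = V_DS ≥ V_GS − V_th, so the device is in saturation.
k_n = μ_nC_ox · (W/L) = 6 mA/V².
KCL at the drain: ½ k_n (V_GS − V_th)² = (V_DD − V_GS)/R.
Let x = V_GS − 1.44. Then 145 x² + x − 1.18 = 0, giving x = 0.0869 V (positive root), so V_GS = 1.53 V.
I_D = (V_DD − V_GS)/R = (2.62 − 1.53) / 48.3 = 0.0226 mA.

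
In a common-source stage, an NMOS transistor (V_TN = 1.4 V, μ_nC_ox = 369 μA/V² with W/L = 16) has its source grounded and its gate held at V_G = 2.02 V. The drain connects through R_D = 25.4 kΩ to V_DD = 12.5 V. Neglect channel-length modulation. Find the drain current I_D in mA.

I_D = 0.486 mA

V_GS = V_G = 2.02 V, so V_ov = 2.02 − 1.4 = 0.62 V.
k_n = μ_nC_ox · (W/L) = 5.904 mA/V².
Assume saturation: I_D = ½ k_n V_ov² = 0.5 × 5.904 × 0.62² = 1.13 mA, giving V_DS = V_DD − I_D R_D = 12.5 − 1.13 × 25.4 = -16.3 V.
But -16.3 V < V_ov = 0.62 V, so the device is actually in triode.
In triode I_D = k_n[V_ov V_DS − ½ V_DS²] and I_D = (V_DD − V_DS)/R_D. Equating: 75 V_DS² − 93.98 V_DS + 12.5 = 0, giving V_DS = 0.151 V (the root below V_ov).
I_D = (12.5 − 0.151) / 25.4 = 0.486 mA.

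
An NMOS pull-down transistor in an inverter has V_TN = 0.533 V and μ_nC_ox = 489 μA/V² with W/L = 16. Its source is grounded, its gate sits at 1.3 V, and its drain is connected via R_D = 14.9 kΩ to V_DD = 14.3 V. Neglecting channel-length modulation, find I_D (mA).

V_GS = V_G = 1.3 V, so V_ov = 1.3 − 0.533 = 0.767 V.
k_n = μ_nC_ox · (W/L) = 7.824 mA/V².
Assume saturation: I_D = ½ k_n V_ov² = 0.5 × 7.824 × 0.767² = 2.3 mA, giving V_DS = V_DD − I_D R_D = 14.3 − 2.3 × 14.9 = -20 V.
But -20 V < V_ov = 0.767 V, so the device is actually in triode.
In triode I_D = k_n[V_ov V_DS − ½ V_DS²] and I_D = (V_DD − V_DS)/R_D. Equating: 58.3 V_DS² − 90.42 V_DS + 14.3 = 0, giving V_DS = 0.179 V (the root below V_ov).
I_D = (14.3 − 0.179) / 14.9 = 0.948 mA.

I_D = 0.948 mA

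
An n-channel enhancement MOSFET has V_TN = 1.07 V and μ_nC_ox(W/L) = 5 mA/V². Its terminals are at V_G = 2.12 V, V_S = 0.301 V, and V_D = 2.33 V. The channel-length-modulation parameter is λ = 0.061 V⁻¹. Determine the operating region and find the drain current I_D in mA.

Saturation; I_D = 1.58 mA

V_GS = V_G − V_S = 2.12 − 0.301 = 1.82 V; V_DS = V_D − V_S = 2.33 − 0.301 = 2.03 V.
V_ov = V_GS − V_TN = 1.82 − 1.07 = 0.749 V.
Since V_DS = 2.03 V ≥ V_ov = 0.749 V, the device is in saturation.
I_D = ½ k_n V_ov² (1 + λ V_DS) = 0.5 × 5 × 0.749² × (1 + 0.061 × 2.03) = 1.58 mA.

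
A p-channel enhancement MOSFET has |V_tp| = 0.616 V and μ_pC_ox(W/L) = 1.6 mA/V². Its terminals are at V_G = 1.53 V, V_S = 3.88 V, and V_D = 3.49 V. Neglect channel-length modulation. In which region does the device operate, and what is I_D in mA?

V_SG = V_S − V_G = 3.88 − 1.53 = 2.35 V; V_SD = V_S − V_D = 3.88 − 3.49 = 0.39 V.
V_ov = V_SG − |V_tp| = 2.35 − 0.616 = 1.73 V.
Since V_SD = 0.39 V < V_ov = 1.73 V, the device is in the triode region.
I_D = k_p [V_ov · V_SD − ½ V_SD²] = 1.6 × [1.73 × 0.39 − 0.5 × 0.39²] = 0.96 mA.

Triode; I_D = 0.960 mA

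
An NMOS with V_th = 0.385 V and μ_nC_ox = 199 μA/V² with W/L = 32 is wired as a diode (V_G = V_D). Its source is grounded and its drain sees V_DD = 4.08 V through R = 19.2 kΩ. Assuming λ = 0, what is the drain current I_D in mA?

With gate tied to drain, V_GS = V_DS ≥ V_GS − V_th, so the device is in saturation.
k_n = μ_nC_ox · (W/L) = 6.368 mA/V².
KCL at the drain: ½ k_n (V_GS − V_th)² = (V_DD − V_GS)/R.
Let x = V_GS − 0.385. Then 61.1 x² + x − 3.695 = 0, giving x = 0.238 V (positive root), so V_GS = 0.623 V.
I_D = (V_DD − V_GS)/R = (4.08 − 0.623) / 19.2 = 0.18 mA.

I_D = 0.180 mA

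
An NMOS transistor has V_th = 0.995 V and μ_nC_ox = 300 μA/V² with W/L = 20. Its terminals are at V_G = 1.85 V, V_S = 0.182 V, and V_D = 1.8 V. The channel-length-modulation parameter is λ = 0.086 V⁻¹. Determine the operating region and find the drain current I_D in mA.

Saturation; I_D = 1.55 mA

V_GS = V_G − V_S = 1.85 − 0.182 = 1.67 V; V_DS = V_D − V_S = 1.8 − 0.182 = 1.62 V.
k_n = μ_nC_ox · (W/L) = 6 mA/V².
V_ov = V_GS − V_th = 1.67 − 0.995 = 0.673 V.
Since V_DS = 1.62 V ≥ V_ov = 0.673 V, the device is in saturation.
I_D = ½ k_n V_ov² (1 + λ V_DS) = 0.5 × 6 × 0.673² × (1 + 0.086 × 1.62) = 1.55 mA.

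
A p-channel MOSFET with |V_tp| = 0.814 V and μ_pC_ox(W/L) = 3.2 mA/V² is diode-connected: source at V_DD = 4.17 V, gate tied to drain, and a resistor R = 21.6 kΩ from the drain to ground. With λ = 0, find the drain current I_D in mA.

With gate tied to drain, V_SG = V_SD ≥ V_SG − |V_tp|, so the device is in saturation.
KCL at the drain: ½ k_p (V_SG − |V_tp|)² = (V_DD − V_SG)/R.
Let x = V_SG − 0.814. Then 34.6 x² + x − 3.356 = 0, giving x = 0.297 V (positive root), so V_SG = 1.11 V.
I_D = (V_DD − V_SG)/R = (4.17 − 1.11) / 21.6 = 0.142 mA.

I_D = 0.142 mA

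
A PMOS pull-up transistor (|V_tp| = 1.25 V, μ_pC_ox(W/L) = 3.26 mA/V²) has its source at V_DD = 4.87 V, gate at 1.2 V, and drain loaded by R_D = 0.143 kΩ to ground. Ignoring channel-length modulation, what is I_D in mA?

I_D = 9.55 mA

V_SG = V_DD − V_G = 4.87 − 1.2 = 3.67 V, so V_ov = 3.67 − 1.25 = 2.42 V.
Assume saturation: I_D = ½ k_p V_ov² = 0.5 × 3.26 × 2.42² = 9.55 mA, giving V_SD = V_DD − I_D R_D = 4.87 − 9.55 × 0.143 = 3.5 V.
V_SD = 3.5 V ≥ V_ov = 2.42 V, confirming saturation.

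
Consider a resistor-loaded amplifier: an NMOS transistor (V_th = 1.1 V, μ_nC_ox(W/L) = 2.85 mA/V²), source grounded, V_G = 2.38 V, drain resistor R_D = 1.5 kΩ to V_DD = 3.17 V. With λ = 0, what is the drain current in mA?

I_D = 1.70 mA

V_GS = V_G = 2.38 V, so V_ov = 2.38 − 1.1 = 1.28 V.
Assume saturation: I_D = ½ k_n V_ov² = 0.5 × 2.85 × 1.28² = 2.33 mA, giving V_DS = V_DD − I_D R_D = 3.17 − 2.33 × 1.5 = -0.332 V.
But -0.332 V < V_ov = 1.28 V, so the device is actually in triode.
In triode I_D = k_n[V_ov V_DS − ½ V_DS²] and I_D = (V_DD − V_DS)/R_D. Equating: 2.14 V_DS² − 6.472 V_DS + 3.17 = 0, giving V_DS = 0.615 V (the root below V_ov).
I_D = (3.17 − 0.615) / 1.5 = 1.7 mA.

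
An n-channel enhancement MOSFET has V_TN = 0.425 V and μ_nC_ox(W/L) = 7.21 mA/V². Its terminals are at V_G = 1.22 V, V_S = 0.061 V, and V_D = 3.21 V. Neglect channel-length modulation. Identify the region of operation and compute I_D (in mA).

Saturation; I_D = 1.94 mA

V_GS = V_G − V_S = 1.22 − 0.061 = 1.16 V; V_DS = V_D − V_S = 3.21 − 0.061 = 3.15 V.
V_ov = V_GS − V_TN = 1.16 − 0.425 = 0.734 V.
Since V_DS = 3.15 V ≥ V_ov = 0.734 V, the device is in saturation.
I_D = ½ k_n V_ov² = 0.5 × 7.21 × 0.734² = 1.94 mA.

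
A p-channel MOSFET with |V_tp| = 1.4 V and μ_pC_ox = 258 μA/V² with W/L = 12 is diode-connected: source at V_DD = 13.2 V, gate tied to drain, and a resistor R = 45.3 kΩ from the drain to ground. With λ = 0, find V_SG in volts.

V_SG = 1.80 V

With gate tied to drain, V_SG = V_SD ≥ V_SG − |V_tp|, so the device is in saturation.
k_p = μ_pC_ox · (W/L) = 3.096 mA/V².
KCL at the drain: ½ k_p (V_SG − |V_tp|)² = (V_DD − V_SG)/R.
Let x = V_SG − 1.4. Then 70.1 x² + x − 11.8 = 0, giving x = 0.403 V (positive root), so V_SG = 1.8 V.
I_D = (V_DD − V_SG)/R = (13.2 − 1.8) / 45.3 = 0.252 mA.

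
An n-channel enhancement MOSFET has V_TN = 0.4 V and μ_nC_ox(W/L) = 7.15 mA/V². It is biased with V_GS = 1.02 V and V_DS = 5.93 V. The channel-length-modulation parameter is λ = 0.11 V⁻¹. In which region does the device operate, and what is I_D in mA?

V_ov = V_GS − V_TN = 1.02 − 0.4 = 0.62 V.
Since V_DS = 5.93 V ≥ V_ov = 0.62 V, the device is in saturation.
I_D = ½ k_n V_ov² (1 + λ V_DS) = 0.5 × 7.15 × 0.62² × (1 + 0.11 × 5.93) = 2.27 mA.

Saturation; I_D = 2.27 mA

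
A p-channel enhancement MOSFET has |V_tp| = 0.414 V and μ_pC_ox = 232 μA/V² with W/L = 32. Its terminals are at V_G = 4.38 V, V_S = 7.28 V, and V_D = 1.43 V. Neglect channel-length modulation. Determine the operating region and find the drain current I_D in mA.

Saturation; I_D = 22.9 mA

V_SG = V_S − V_G = 7.28 − 4.38 = 2.9 V; V_SD = V_S − V_D = 7.28 − 1.43 = 5.85 V.
k_p = μ_pC_ox · (W/L) = 7.424 mA/V².
V_ov = V_SG − |V_tp| = 2.9 − 0.414 = 2.49 V.
Since V_SD = 5.85 V ≥ V_ov = 2.49 V, the device is in saturation.
I_D = ½ k_p V_ov² = 0.5 × 7.424 × 2.49² = 22.9 mA.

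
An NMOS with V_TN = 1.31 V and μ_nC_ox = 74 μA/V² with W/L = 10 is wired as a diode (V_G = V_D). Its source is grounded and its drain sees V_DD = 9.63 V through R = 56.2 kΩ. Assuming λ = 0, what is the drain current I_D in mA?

I_D = 0.137 mA

With gate tied to drain, V_GS = V_DS ≥ V_GS − V_TN, so the device is in saturation.
k_n = μ_nC_ox · (W/L) = 0.74 mA/V².
KCL at the drain: ½ k_n (V_GS − V_TN)² = (V_DD − V_GS)/R.
Let x = V_GS − 1.31. Then 20.8 x² + x − 8.32 = 0, giving x = 0.609 V (positive root), so V_GS = 1.92 V.
I_D = (V_DD − V_GS)/R = (9.63 − 1.92) / 56.2 = 0.137 mA.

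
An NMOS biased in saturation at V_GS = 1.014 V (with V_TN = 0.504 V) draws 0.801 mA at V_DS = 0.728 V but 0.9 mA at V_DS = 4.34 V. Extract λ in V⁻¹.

λ = 0.0351 V⁻¹

With V_GS fixed, I_D ∝ (1 + λ V_DS) in saturation, so I_D2/I_D1 = (1 + λ V_DS2)/(1 + λ V_DS1).
0.9/0.801 = 1.124 = (1 + 4.34 λ)/(1 + 0.728 λ).
Solving: λ (I_D1 V_DS2 − I_D2 V_DS1) = I_D2 − I_D1, so λ = (0.9 − 0.801) / (0.801 × 4.34 − 0.9 × 0.728) = 0.099 / 2.82 = 0.0351 V⁻¹.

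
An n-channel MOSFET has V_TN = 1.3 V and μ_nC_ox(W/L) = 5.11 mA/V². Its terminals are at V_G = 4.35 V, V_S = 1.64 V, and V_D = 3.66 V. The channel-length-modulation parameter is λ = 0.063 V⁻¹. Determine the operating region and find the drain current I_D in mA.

Saturation; I_D = 5.73 mA

V_GS = V_G − V_S = 4.35 − 1.64 = 2.71 V; V_DS = V_D − V_S = 3.66 − 1.64 = 2.02 V.
V_ov = V_GS − V_TN = 2.71 − 1.3 = 1.41 V.
Since V_DS = 2.02 V ≥ V_ov = 1.41 V, the device is in saturation.
I_D = ½ k_n V_ov² (1 + λ V_DS) = 0.5 × 5.11 × 1.41² × (1 + 0.063 × 2.02) = 5.73 mA.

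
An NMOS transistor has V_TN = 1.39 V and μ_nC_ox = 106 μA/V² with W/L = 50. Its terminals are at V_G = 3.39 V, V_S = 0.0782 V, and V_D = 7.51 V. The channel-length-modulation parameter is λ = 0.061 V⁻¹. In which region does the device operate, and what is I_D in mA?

Saturation; I_D = 14.2 mA

V_GS = V_G − V_S = 3.39 − 0.0782 = 3.31 V; V_DS = V_D − V_S = 7.51 − 0.0782 = 7.43 V.
k_n = μ_nC_ox · (W/L) = 5.3 mA/V².
V_ov = V_GS − V_TN = 3.31 − 1.39 = 1.92 V.
Since V_DS = 7.43 V ≥ V_ov = 1.92 V, the device is in saturation.
I_D = ½ k_n V_ov² (1 + λ V_DS) = 0.5 × 5.3 × 1.92² × (1 + 0.061 × 7.43) = 14.2 mA.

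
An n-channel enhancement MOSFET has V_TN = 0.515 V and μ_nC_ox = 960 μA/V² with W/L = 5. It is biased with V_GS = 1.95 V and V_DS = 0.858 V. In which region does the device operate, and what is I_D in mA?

Triode; I_D = 4.14 mA

k_n = μ_nC_ox · (W/L) = 4.8 mA/V².
V_ov = V_GS − V_TN = 1.95 − 0.515 = 1.44 V.
Since V_DS = 0.858 V < V_ov = 1.44 V, the device is in the triode region.
I_D = k_n [V_ov · V_DS − ½ V_DS²] = 4.8 × [1.44 × 0.858 − 0.5 × 0.858²] = 4.14 mA.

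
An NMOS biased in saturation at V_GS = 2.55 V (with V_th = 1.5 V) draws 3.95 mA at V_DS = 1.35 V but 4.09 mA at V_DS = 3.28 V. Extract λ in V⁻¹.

λ = 0.0188 V⁻¹

With V_GS fixed, I_D ∝ (1 + λ V_DS) in saturation, so I_D2/I_D1 = (1 + λ V_DS2)/(1 + λ V_DS1).
4.09/3.95 = 1.035 = (1 + 3.28 λ)/(1 + 1.35 λ).
Solving: λ (I_D1 V_DS2 − I_D2 V_DS1) = I_D2 − I_D1, so λ = (4.09 − 3.95) / (3.95 × 3.28 − 4.09 × 1.35) = 0.14 / 7.43 = 0.0188 V⁻¹.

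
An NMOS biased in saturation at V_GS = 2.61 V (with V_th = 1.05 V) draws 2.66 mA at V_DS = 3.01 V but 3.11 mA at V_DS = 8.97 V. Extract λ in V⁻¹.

λ = 0.0310 V⁻¹

With V_GS fixed, I_D ∝ (1 + λ V_DS) in saturation, so I_D2/I_D1 = (1 + λ V_DS2)/(1 + λ V_DS1).
3.11/2.66 = 1.169 = (1 + 8.97 λ)/(1 + 3.01 λ).
Solving: λ (I_D1 V_DS2 − I_D2 V_DS1) = I_D2 − I_D1, so λ = (3.11 − 2.66) / (2.66 × 8.97 − 3.11 × 3.01) = 0.45 / 14.5 = 0.031 V⁻¹.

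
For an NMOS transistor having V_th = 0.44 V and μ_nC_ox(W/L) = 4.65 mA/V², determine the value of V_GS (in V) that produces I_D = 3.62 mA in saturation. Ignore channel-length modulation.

V_GS = 1.69 V

In saturation I_D = ½ k_n (V_GS − V_th)², so V_GS − V_th = √(2 I_D / k_n) = √(2 × 3.62 / 4.65) = 1.25 V.
V_GS = 0.44 + 1.25 = 1.69 V.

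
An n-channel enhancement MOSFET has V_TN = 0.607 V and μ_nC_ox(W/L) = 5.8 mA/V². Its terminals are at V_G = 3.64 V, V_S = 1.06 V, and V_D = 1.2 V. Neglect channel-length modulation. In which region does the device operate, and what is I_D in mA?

Triode; I_D = 1.55 mA

V_GS = V_G − V_S = 3.64 − 1.06 = 2.58 V; V_DS = V_D − V_S = 1.2 − 1.06 = 0.14 V.
V_ov = V_GS − V_TN = 2.58 − 0.607 = 1.97 V.
Since V_DS = 0.14 V < V_ov = 1.97 V, the device is in the triode region.
I_D = k_n [V_ov · V_DS − ½ V_DS²] = 5.8 × [1.97 × 0.14 − 0.5 × 0.14²] = 1.55 mA.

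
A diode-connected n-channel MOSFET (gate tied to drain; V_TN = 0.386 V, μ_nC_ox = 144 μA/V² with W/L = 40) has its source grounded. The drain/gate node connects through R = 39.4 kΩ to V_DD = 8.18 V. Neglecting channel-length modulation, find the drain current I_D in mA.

I_D = 0.191 mA

With gate tied to drain, V_GS = V_DS ≥ V_GS − V_TN, so the device is in saturation.
k_n = μ_nC_ox · (W/L) = 5.76 mA/V².
KCL at the drain: ½ k_n (V_GS − V_TN)² = (V_DD − V_GS)/R.
Let x = V_GS − 0.386. Then 113 x² + x − 7.794 = 0, giving x = 0.258 V (positive root), so V_GS = 0.644 V.
I_D = (V_DD − V_GS)/R = (8.18 − 0.644) / 39.4 = 0.191 mA.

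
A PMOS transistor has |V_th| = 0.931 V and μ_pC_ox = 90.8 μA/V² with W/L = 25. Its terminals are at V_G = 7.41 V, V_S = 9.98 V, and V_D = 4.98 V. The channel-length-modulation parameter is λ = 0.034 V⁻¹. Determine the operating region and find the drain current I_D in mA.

V_SG = V_S − V_G = 9.98 − 7.41 = 2.57 V; V_SD = V_S − V_D = 9.98 − 4.98 = 5 V.
k_p = μ_pC_ox · (W/L) = 2.27 mA/V².
V_ov = V_SG − |V_th| = 2.57 − 0.931 = 1.64 V.
Since V_SD = 5 V ≥ V_ov = 1.64 V, the device is in saturation.
I_D = ½ k_p V_ov² (1 + λ V_SD) = 0.5 × 2.27 × 1.64² × (1 + 0.034 × 5) = 3.57 mA.

Saturation; I_D = 3.57 mA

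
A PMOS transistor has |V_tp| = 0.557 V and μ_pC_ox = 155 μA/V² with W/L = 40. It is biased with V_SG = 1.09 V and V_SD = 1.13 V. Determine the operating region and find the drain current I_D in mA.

k_p = μ_pC_ox · (W/L) = 6.2 mA/V².
V_ov = V_SG − |V_tp| = 1.09 − 0.557 = 0.533 V.
Since V_SD = 1.13 V ≥ V_ov = 0.533 V, the device is in saturation.
I_D = ½ k_p V_ov² = 0.5 × 6.2 × 0.533² = 0.881 mA.

Saturation; I_D = 0.881 mA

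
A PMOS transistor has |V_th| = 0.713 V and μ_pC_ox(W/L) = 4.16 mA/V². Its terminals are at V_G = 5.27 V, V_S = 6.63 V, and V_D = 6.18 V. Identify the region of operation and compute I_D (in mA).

V_SG = V_S − V_G = 6.63 − 5.27 = 1.36 V; V_SD = V_S − V_D = 6.63 − 6.18 = 0.45 V.
V_ov = V_SG − |V_th| = 1.36 − 0.713 = 0.647 V.
Since V_SD = 0.45 V < V_ov = 0.647 V, the device is in the triode region.
I_D = k_p [V_ov · V_SD − ½ V_SD²] = 4.16 × [0.647 × 0.45 − 0.5 × 0.45²] = 0.79 mA.

Triode; I_D = 0.790 mA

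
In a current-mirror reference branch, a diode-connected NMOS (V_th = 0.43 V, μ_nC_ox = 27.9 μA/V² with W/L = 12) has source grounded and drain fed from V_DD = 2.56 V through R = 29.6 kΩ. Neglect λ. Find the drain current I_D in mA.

I_D = 0.0530 mA

With gate tied to drain, V_GS = V_DS ≥ V_GS − V_th, so the device is in saturation.
k_n = μ_nC_ox · (W/L) = 0.3348 mA/V².
KCL at the drain: ½ k_n (V_GS − V_th)² = (V_DD − V_GS)/R.
Let x = V_GS − 0.43. Then 4.96 x² + x − 2.13 = 0, giving x = 0.562 V (positive root), so V_GS = 0.992 V.
I_D = (V_DD − V_GS)/R = (2.56 − 0.992) / 29.6 = 0.053 mA.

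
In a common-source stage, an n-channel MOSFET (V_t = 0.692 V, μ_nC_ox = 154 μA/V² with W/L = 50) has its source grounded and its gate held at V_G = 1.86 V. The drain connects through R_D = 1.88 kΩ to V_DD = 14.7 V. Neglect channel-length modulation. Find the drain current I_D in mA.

V_GS = V_G = 1.86 V, so V_ov = 1.86 − 0.692 = 1.17 V.
k_n = μ_nC_ox · (W/L) = 7.7 mA/V².
Assume saturation: I_D = ½ k_n V_ov² = 0.5 × 7.7 × 1.17² = 5.25 mA, giving V_DS = V_DD − I_D R_D = 14.7 − 5.25 × 1.88 = 4.83 V.
V_DS = 4.83 V ≥ V_ov = 1.17 V, confirming saturation.

I_D = 5.25 mA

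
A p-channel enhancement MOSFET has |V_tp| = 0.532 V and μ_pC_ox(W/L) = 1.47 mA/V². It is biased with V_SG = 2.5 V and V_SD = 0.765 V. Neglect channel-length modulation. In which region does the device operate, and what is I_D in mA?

Triode; I_D = 1.78 mA

V_ov = V_SG − |V_tp| = 2.5 − 0.532 = 1.97 V.
Since V_SD = 0.765 V < V_ov = 1.97 V, the device is in the triode region.
I_D = k_p [V_ov · V_SD − ½ V_SD²] = 1.47 × [1.97 × 0.765 − 0.5 × 0.765²] = 1.78 mA.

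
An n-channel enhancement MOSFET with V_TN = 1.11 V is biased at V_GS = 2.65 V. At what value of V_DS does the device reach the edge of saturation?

V_DS,sat = 1.54 V

The boundary between triode and saturation is V_DS = V_GS − V_TN = V_ov.
V_ov = 2.65 − 1.11 = 1.54 V.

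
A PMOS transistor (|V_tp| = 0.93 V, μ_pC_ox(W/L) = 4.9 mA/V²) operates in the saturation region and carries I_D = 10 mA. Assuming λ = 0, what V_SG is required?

In saturation I_D = ½ k_p (V_SG − |V_tp|)², so V_SG − |V_tp| = √(2 I_D / k_p) = √(2 × 10 / 4.9) = 2.02 V.
V_SG = 0.93 + 2.02 = 2.95 V.

V_SG = 2.95 V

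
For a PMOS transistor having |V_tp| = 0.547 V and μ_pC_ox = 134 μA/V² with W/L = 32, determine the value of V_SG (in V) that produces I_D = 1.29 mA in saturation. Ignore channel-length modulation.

k_p = μ_pC_ox · (W/L) = 4.288 mA/V².
In saturation I_D = ½ k_p (V_SG − |V_tp|)², so V_SG − |V_tp| = √(2 I_D / k_p) = √(2 × 1.29 / 4.288) = 0.776 V.
V_SG = 0.547 + 0.776 = 1.32 V.

V_SG = 1.32 V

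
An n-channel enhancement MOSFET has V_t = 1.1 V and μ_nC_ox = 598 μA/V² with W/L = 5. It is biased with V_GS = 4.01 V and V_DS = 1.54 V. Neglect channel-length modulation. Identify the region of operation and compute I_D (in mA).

Triode; I_D = 9.85 mA

k_n = μ_nC_ox · (W/L) = 2.99 mA/V².
V_ov = V_GS − V_t = 4.01 − 1.1 = 2.91 V.
Since V_DS = 1.54 V < V_ov = 2.91 V, the device is in the triode region.
I_D = k_n [V_ov · V_DS − ½ V_DS²] = 2.99 × [2.91 × 1.54 − 0.5 × 1.54²] = 9.85 mA.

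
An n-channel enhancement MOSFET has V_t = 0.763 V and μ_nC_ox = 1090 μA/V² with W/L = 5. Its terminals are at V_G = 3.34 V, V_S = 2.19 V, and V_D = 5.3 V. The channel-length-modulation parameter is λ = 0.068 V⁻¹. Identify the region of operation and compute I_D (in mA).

Saturation; I_D = 0.494 mA

V_GS = V_G − V_S = 3.34 − 2.19 = 1.15 V; V_DS = V_D − V_S = 5.3 − 2.19 = 3.11 V.
k_n = μ_nC_ox · (W/L) = 5.45 mA/V².
V_ov = V_GS − V_t = 1.15 − 0.763 = 0.387 V.
Since V_DS = 3.11 V ≥ V_ov = 0.387 V, the device is in saturation.
I_D = ½ k_n V_ov² (1 + λ V_DS) = 0.5 × 5.45 × 0.387² × (1 + 0.068 × 3.11) = 0.494 mA.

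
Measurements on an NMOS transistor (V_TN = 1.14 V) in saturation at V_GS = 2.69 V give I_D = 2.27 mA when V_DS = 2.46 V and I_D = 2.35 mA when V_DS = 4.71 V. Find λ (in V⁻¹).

With V_GS fixed, I_D ∝ (1 + λ V_DS) in saturation, so I_D2/I_D1 = (1 + λ V_DS2)/(1 + λ V_DS1).
2.35/2.27 = 1.035 = (1 + 4.71 λ)/(1 + 2.46 λ).
Solving: λ (I_D1 V_DS2 − I_D2 V_DS1) = I_D2 − I_D1, so λ = (2.35 − 2.27) / (2.27 × 4.71 − 2.35 × 2.46) = 0.08 / 4.91 = 0.0163 V⁻¹.

λ = 0.0163 V⁻¹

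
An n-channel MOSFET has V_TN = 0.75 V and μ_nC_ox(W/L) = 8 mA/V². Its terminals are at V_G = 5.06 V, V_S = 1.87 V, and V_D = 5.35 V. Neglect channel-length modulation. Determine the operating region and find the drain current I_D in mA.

V_GS = V_G − V_S = 5.06 − 1.87 = 3.19 V; V_DS = V_D − V_S = 5.35 − 1.87 = 3.48 V.
V_ov = V_GS − V_TN = 3.19 − 0.75 = 2.44 V.
Since V_DS = 3.48 V ≥ V_ov = 2.44 V, the device is in saturation.
I_D = ½ k_n V_ov² = 0.5 × 8 × 2.44² = 23.8 mA.

Saturation; I_D = 23.8 mA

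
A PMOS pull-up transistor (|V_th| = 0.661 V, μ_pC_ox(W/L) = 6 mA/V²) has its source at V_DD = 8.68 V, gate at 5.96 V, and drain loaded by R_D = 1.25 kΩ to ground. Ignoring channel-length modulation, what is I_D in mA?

I_D = 6.45 mA

V_SG = V_DD − V_G = 8.68 − 5.96 = 2.72 V, so V_ov = 2.72 − 0.661 = 2.06 V.
Assume saturation: I_D = ½ k_p V_ov² = 0.5 × 6 × 2.06² = 12.7 mA, giving V_SD = V_DD − I_D R_D = 8.68 − 12.7 × 1.25 = -7.22 V.
But -7.22 V < V_ov = 2.06 V, so the device is actually in triode.
In triode I_D = k_p[V_ov V_SD − ½ V_SD²] and I_D = (V_DD − V_SD)/R_D. Equating: 3.75 V_SD² − 16.44 V_SD + 8.68 = 0, giving V_SD = 0.614 V (the root below V_ov).
I_D = (8.68 − 0.614) / 1.25 = 6.45 mA.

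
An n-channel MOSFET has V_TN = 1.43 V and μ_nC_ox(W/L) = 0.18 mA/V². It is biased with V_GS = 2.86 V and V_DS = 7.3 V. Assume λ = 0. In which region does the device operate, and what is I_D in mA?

Saturation; I_D = 0.184 mA

V_ov = V_GS − V_TN = 2.86 − 1.43 = 1.43 V.
Since V_DS = 7.3 V ≥ V_ov = 1.43 V, the device is in saturation.
I_D = ½ k_n V_ov² = 0.5 × 0.18 × 1.43² = 0.184 mA.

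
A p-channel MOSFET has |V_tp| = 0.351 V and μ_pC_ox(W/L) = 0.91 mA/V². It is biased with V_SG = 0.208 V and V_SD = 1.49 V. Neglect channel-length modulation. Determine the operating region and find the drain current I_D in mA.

Cutoff; I_D = 0 mA

V_SG = 0.208 V < |V_tp| = 0.351 V, so the transistor is in cutoff.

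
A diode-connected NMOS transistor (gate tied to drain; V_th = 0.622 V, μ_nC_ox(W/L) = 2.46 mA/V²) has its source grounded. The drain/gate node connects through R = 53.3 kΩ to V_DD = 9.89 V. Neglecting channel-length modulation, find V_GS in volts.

With gate tied to drain, V_GS = V_DS ≥ V_GS − V_th, so the device is in saturation.
KCL at the drain: ½ k_n (V_GS − V_th)² = (V_DD − V_GS)/R.
Let x = V_GS − 0.622. Then 65.6 x² + x − 9.268 = 0, giving x = 0.368 V (positive root), so V_GS = 0.99 V.
I_D = (V_DD − V_GS)/R = (9.89 − 0.99) / 53.3 = 0.167 mA.

V_GS = 0.990 V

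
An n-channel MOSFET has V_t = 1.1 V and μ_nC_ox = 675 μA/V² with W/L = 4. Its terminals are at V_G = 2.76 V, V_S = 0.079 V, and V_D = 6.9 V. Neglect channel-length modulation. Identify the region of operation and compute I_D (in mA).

Saturation; I_D = 3.37 mA

V_GS = V_G − V_S = 2.76 − 0.079 = 2.68 V; V_DS = V_D − V_S = 6.9 − 0.079 = 6.82 V.
k_n = μ_nC_ox · (W/L) = 2.7 mA/V².
V_ov = V_GS − V_t = 2.68 − 1.1 = 1.58 V.
Since V_DS = 6.82 V ≥ V_ov = 1.58 V, the device is in saturation.
I_D = ½ k_n V_ov² = 0.5 × 2.7 × 1.58² = 3.37 mA.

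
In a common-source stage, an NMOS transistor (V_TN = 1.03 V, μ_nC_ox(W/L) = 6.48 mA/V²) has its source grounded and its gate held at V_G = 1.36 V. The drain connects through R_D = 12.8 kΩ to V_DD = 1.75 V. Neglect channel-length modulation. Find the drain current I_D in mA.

I_D = 0.131 mA

V_GS = V_G = 1.36 V, so V_ov = 1.36 − 1.03 = 0.33 V.
Assume saturation: I_D = ½ k_n V_ov² = 0.5 × 6.48 × 0.33² = 0.353 mA, giving V_DS = V_DD − I_D R_D = 1.75 − 0.353 × 12.8 = -2.77 V.
But -2.77 V < V_ov = 0.33 V, so the device is actually in triode.
In triode I_D = k_n[V_ov V_DS − ½ V_DS²] and I_D = (V_DD − V_DS)/R_D. Equating: 41.5 V_DS² − 28.37 V_DS + 1.75 = 0, giving V_DS = 0.0686 V (the root below V_ov).
I_D = (1.75 − 0.0686) / 12.8 = 0.131 mA.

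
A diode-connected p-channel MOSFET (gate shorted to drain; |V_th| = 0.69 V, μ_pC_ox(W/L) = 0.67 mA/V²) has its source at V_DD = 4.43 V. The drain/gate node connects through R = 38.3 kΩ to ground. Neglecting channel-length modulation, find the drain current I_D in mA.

With gate tied to drain, V_SG = V_SD ≥ V_SG − |V_th|, so the device is in saturation.
KCL at the drain: ½ k_p (V_SG − |V_th|)² = (V_DD − V_SG)/R.
Let x = V_SG − 0.69. Then 12.8 x² + x − 3.74 = 0, giving x = 0.502 V (positive root), so V_SG = 1.19 V.
I_D = (V_DD − V_SG)/R = (4.43 − 1.19) / 38.3 = 0.0845 mA.

I_D = 0.0845 mA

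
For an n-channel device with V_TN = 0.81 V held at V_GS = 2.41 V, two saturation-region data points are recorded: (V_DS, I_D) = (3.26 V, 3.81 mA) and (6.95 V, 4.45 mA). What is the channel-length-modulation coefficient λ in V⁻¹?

With V_GS fixed, I_D ∝ (1 + λ V_DS) in saturation, so I_D2/I_D1 = (1 + λ V_DS2)/(1 + λ V_DS1).
4.45/3.81 = 1.168 = (1 + 6.95 λ)/(1 + 3.26 λ).
Solving: λ (I_D1 V_DS2 − I_D2 V_DS1) = I_D2 − I_D1, so λ = (4.45 − 3.81) / (3.81 × 6.95 − 4.45 × 3.26) = 0.64 / 12 = 0.0535 V⁻¹.

λ = 0.0535 V⁻¹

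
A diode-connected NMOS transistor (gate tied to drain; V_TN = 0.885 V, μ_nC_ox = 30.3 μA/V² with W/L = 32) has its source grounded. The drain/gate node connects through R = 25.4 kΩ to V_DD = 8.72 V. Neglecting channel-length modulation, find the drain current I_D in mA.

I_D = 0.279 mA

With gate tied to drain, V_GS = V_DS ≥ V_GS − V_TN, so the device is in saturation.
k_n = μ_nC_ox · (W/L) = 0.9696 mA/V².
KCL at the drain: ½ k_n (V_GS − V_TN)² = (V_DD − V_GS)/R.
Let x = V_GS − 0.885. Then 12.3 x² + x − 7.835 = 0, giving x = 0.758 V (positive root), so V_GS = 1.64 V.
I_D = (V_DD − V_GS)/R = (8.72 − 1.64) / 25.4 = 0.279 mA.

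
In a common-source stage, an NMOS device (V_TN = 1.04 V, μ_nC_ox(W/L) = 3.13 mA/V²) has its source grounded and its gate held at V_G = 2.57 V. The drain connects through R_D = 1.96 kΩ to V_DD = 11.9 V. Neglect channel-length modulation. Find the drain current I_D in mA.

I_D = 3.66 mA

V_GS = V_G = 2.57 V, so V_ov = 2.57 − 1.04 = 1.53 V.
Assume saturation: I_D = ½ k_n V_ov² = 0.5 × 3.13 × 1.53² = 3.66 mA, giving V_DS = V_DD − I_D R_D = 11.9 − 3.66 × 1.96 = 4.72 V.
V_DS = 4.72 V ≥ V_ov = 1.53 V, confirming saturation.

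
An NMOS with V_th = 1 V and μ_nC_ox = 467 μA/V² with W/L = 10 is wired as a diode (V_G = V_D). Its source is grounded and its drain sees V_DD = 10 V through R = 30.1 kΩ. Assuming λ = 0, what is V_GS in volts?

With gate tied to drain, V_GS = V_DS ≥ V_GS − V_th, so the device is in saturation.
k_n = μ_nC_ox · (W/L) = 4.67 mA/V².
KCL at the drain: ½ k_n (V_GS − V_th)² = (V_DD − V_GS)/R.
Let x = V_GS − 1. Then 70.3 x² + x − 9 = 0, giving x = 0.351 V (positive root), so V_GS = 1.35 V.
I_D = (V_DD − V_GS)/R = (10 − 1.35) / 30.1 = 0.287 mA.

V_GS = 1.35 V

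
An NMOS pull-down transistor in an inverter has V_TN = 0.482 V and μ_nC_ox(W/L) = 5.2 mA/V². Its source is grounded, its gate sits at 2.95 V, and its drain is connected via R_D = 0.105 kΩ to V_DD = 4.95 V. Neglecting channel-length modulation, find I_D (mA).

I_D = 15.8 mA

V_GS = V_G = 2.95 V, so V_ov = 2.95 − 0.482 = 2.47 V.
Assume saturation: I_D = ½ k_n V_ov² = 0.5 × 5.2 × 2.47² = 15.8 mA, giving V_DS = V_DD − I_D R_D = 4.95 − 15.8 × 0.105 = 3.29 V.
V_DS = 3.29 V ≥ V_ov = 2.47 V, confirming saturation.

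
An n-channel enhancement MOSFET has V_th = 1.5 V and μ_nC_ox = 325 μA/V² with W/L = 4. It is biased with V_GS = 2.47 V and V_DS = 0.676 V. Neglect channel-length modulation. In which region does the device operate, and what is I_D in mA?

k_n = μ_nC_ox · (W/L) = 1.3 mA/V².
V_ov = V_GS − V_th = 2.47 − 1.5 = 0.97 V.
Since V_DS = 0.676 V < V_ov = 0.97 V, the device is in the triode region.
I_D = k_n [V_ov · V_DS − ½ V_DS²] = 1.3 × [0.97 × 0.676 − 0.5 × 0.676²] = 0.555 mA.

Triode; I_D = 0.555 mA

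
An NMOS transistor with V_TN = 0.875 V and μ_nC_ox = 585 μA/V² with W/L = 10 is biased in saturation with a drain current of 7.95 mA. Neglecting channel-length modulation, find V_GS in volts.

k_n = μ_nC_ox · (W/L) = 5.85 mA/V².
In saturation I_D = ½ k_n (V_GS − V_TN)², so V_GS − V_TN = √(2 I_D / k_n) = √(2 × 7.95 / 5.85) = 1.65 V.
V_GS = 0.875 + 1.65 = 2.52 V.

V_GS = 2.52 V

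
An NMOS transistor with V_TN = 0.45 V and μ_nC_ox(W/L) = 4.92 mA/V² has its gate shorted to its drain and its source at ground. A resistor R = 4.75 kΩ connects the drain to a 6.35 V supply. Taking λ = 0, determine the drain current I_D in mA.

With gate tied to drain, V_GS = V_DS ≥ V_GS − V_TN, so the device is in saturation.
KCL at the drain: ½ k_n (V_GS − V_TN)² = (V_DD − V_GS)/R.
Let x = V_GS − 0.45. Then 11.7 x² + x − 5.9 = 0, giving x = 0.669 V (positive root), so V_GS = 1.12 V.
I_D = (V_DD − V_GS)/R = (6.35 − 1.12) / 4.75 = 1.1 mA.

I_D = 1.10 mA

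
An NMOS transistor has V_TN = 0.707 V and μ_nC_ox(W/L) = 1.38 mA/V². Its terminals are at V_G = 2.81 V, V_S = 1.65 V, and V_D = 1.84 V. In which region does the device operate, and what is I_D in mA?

V_GS = V_G − V_S = 2.81 − 1.65 = 1.16 V; V_DS = V_D − V_S = 1.84 − 1.65 = 0.19 V.
V_ov = V_GS − V_TN = 1.16 − 0.707 = 0.453 V.
Since V_DS = 0.19 V < V_ov = 0.453 V, the device is in the triode region.
I_D = k_n [V_ov · V_DS − ½ V_DS²] = 1.38 × [0.453 × 0.19 − 0.5 × 0.19²] = 0.0939 mA.

Triode; I_D = 0.0939 mA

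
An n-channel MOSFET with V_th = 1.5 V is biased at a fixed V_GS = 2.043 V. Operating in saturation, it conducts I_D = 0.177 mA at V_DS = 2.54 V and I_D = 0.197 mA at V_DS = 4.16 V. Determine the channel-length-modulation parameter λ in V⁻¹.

λ = 0.0848 V⁻¹

With V_GS fixed, I_D ∝ (1 + λ V_DS) in saturation, so I_D2/I_D1 = (1 + λ V_DS2)/(1 + λ V_DS1).
0.197/0.177 = 1.113 = (1 + 4.16 λ)/(1 + 2.54 λ).
Solving: λ (I_D1 V_DS2 − I_D2 V_DS1) = I_D2 − I_D1, so λ = (0.197 − 0.177) / (0.177 × 4.16 − 0.197 × 2.54) = 0.02 / 0.236 = 0.0848 V⁻¹.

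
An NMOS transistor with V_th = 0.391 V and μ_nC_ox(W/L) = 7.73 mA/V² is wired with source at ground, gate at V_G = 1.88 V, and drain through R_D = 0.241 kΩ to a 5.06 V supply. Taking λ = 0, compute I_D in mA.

V_GS = V_G = 1.88 V, so V_ov = 1.88 − 0.391 = 1.49 V.
Assume saturation: I_D = ½ k_n V_ov² = 0.5 × 7.73 × 1.49² = 8.57 mA, giving V_DS = V_DD − I_D R_D = 5.06 − 8.57 × 0.241 = 2.99 V.
V_DS = 2.99 V ≥ V_ov = 1.49 V, confirming saturation.

I_D = 8.57 mA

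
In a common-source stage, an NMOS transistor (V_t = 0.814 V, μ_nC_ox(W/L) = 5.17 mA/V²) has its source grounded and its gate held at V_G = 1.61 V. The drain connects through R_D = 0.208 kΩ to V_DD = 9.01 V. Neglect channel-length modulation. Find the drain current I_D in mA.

I_D = 1.64 mA

V_GS = V_G = 1.61 V, so V_ov = 1.61 − 0.814 = 0.796 V.
Assume saturation: I_D = ½ k_n V_ov² = 0.5 × 5.17 × 0.796² = 1.64 mA, giving V_DS = V_DD − I_D R_D = 9.01 − 1.64 × 0.208 = 8.67 V.
V_DS = 8.67 V ≥ V_ov = 0.796 V, confirming saturation.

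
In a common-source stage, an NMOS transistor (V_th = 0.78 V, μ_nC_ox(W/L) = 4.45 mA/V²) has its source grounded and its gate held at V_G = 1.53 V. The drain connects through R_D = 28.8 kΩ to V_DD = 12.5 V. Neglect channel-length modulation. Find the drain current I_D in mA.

V_GS = V_G = 1.53 V, so V_ov = 1.53 − 0.78 = 0.75 V.
Assume saturation: I_D = ½ k_n V_ov² = 0.5 × 4.45 × 0.75² = 1.25 mA, giving V_DS = V_DD − I_D R_D = 12.5 − 1.25 × 28.8 = -23.5 V.
But -23.5 V < V_ov = 0.75 V, so the device is actually in triode.
In triode I_D = k_n[V_ov V_DS − ½ V_DS²] and I_D = (V_DD − V_DS)/R_D. Equating: 64.1 V_DS² − 97.12 V_DS + 12.5 = 0, giving V_DS = 0.142 V (the root below V_ov).
I_D = (12.5 − 0.142) / 28.8 = 0.429 mA.

I_D = 0.429 mA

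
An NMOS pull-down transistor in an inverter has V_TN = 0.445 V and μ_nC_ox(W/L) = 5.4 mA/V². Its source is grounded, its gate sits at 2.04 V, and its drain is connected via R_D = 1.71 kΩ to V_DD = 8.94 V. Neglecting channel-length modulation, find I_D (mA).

I_D = 4.81 mA

V_GS = V_G = 2.04 V, so V_ov = 2.04 − 0.445 = 1.59 V.
Assume saturation: I_D = ½ k_n V_ov² = 0.5 × 5.4 × 1.59² = 6.87 mA, giving V_DS = V_DD − I_D R_D = 8.94 − 6.87 × 1.71 = -2.81 V.
But -2.81 V < V_ov = 1.59 V, so the device is actually in triode.
In triode I_D = k_n[V_ov V_DS − ½ V_DS²] and I_D = (V_DD − V_DS)/R_D. Equating: 4.62 V_DS² − 15.73 V_DS + 8.94 = 0, giving V_DS = 0.721 V (the root below V_ov).
I_D = (8.94 − 0.721) / 1.71 = 4.81 mA.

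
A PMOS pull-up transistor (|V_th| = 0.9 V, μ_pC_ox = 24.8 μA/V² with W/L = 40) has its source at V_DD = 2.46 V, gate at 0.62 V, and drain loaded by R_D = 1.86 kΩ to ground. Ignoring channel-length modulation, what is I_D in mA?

V_SG = V_DD − V_G = 2.46 − 0.62 = 1.84 V, so V_ov = 1.84 − 0.9 = 0.94 V.
k_p = μ_pC_ox · (W/L) = 0.992 mA/V².
Assume saturation: I_D = ½ k_p V_ov² = 0.5 × 0.992 × 0.94² = 0.438 mA, giving V_SD = V_DD − I_D R_D = 2.46 − 0.438 × 1.86 = 1.64 V.
V_SD = 1.64 V ≥ V_ov = 0.94 V, confirming saturation.

I_D = 0.438 mA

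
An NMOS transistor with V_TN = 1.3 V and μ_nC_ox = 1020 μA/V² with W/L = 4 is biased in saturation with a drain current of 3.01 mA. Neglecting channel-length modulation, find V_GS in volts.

V_GS = 2.51 V

k_n = μ_nC_ox · (W/L) = 4.08 mA/V².
In saturation I_D = ½ k_n (V_GS − V_TN)², so V_GS − V_TN = √(2 I_D / k_n) = √(2 × 3.01 / 4.08) = 1.21 V.
V_GS = 1.3 + 1.21 = 2.51 V.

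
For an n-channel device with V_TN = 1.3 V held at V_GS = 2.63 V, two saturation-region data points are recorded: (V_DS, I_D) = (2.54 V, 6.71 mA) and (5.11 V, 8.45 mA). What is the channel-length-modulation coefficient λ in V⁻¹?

With V_GS fixed, I_D ∝ (1 + λ V_DS) in saturation, so I_D2/I_D1 = (1 + λ V_DS2)/(1 + λ V_DS1).
8.45/6.71 = 1.259 = (1 + 5.11 λ)/(1 + 2.54 λ).
Solving: λ (I_D1 V_DS2 − I_D2 V_DS1) = I_D2 − I_D1, so λ = (8.45 − 6.71) / (6.71 × 5.11 − 8.45 × 2.54) = 1.74 / 12.8 = 0.136 V⁻¹.

λ = 0.136 V⁻¹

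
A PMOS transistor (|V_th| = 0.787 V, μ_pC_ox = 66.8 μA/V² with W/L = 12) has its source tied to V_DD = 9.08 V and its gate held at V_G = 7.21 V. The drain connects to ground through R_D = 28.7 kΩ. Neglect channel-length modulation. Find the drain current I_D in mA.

V_SG = V_DD − V_G = 9.08 − 7.21 = 1.87 V, so V_ov = 1.87 − 0.787 = 1.08 V.
k_p = μ_pC_ox · (W/L) = 0.8016 mA/V².
Assume saturation: I_D = ½ k_p V_ov² = 0.5 × 0.8016 × 1.08² = 0.47 mA, giving V_SD = V_DD − I_D R_D = 9.08 − 0.47 × 28.7 = -4.41 V.
But -4.41 V < V_ov = 1.08 V, so the device is actually in triode.
In triode I_D = k_p[V_ov V_SD − ½ V_SD²] and I_D = (V_DD − V_SD)/R_D. Equating: 11.5 V_SD² − 25.92 V_SD + 9.08 = 0, giving V_SD = 0.434 V (the root below V_ov).
I_D = (9.08 − 0.434) / 28.7 = 0.301 mA.

I_D = 0.301 mA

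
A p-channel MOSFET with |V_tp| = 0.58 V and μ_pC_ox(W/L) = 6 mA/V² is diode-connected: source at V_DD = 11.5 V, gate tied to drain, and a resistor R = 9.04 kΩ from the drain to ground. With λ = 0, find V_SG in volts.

With gate tied to drain, V_SG = V_SD ≥ V_SG − |V_tp|, so the device is in saturation.
KCL at the drain: ½ k_p (V_SG − |V_tp|)² = (V_DD − V_SG)/R.
Let x = V_SG − 0.58. Then 27.1 x² + x − 10.92 = 0, giving x = 0.616 V (positive root), so V_SG = 1.2 V.
I_D = (V_DD − V_SG)/R = (11.5 − 1.2) / 9.04 = 1.14 mA.

V_SG = 1.20 V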